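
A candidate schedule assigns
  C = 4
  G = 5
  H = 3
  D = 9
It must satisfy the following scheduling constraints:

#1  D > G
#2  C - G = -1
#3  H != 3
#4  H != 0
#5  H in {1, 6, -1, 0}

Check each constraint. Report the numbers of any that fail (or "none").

Constraints 3 and 5 are violated.

#1 D = 9, G = 5; 9 > 5 — holds.
#2 C - G = 4 - 5 = -1 — holds.
#3 H = 3, but 3 is required to differ — does not hold.
#4 H = 3, and 3 ≠ 0 — holds.
#5 H = 3 is not in {1, 6, -1, 0} — does not hold.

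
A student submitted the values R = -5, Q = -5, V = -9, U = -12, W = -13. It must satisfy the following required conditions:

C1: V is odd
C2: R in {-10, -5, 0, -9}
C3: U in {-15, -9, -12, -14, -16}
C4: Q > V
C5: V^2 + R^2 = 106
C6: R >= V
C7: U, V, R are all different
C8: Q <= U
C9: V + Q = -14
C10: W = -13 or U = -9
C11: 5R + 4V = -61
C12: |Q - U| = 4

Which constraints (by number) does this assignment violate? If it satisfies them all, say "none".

C1: V = -9 is odd  ✔
C2: R = -5 is in {-10, -5, 0, -9}  ✔
C3: U = -12 is in {-15, -9, -12, -14, -16}  ✔
C4: Q = -5, V = -9; -5 > -9  ✔
C5: V^2 + R^2 = (-9)^2 + (-5)^2 = 81 + 25 = 106  ✔
C6: R = -5, V = -9; -5 ≥ -9  ✔
C7: values -12, -9, -5 are pairwise distinct  ✔
C8: Q = -5, U = -12; -5 > -12 (want ≤)  ✘
C9: V + Q = -9 + (-5) = -14  ✔
C10: W = -13 = -13 (first disjunct)  ✔
C11: 5R + 4V = 5(-5) + 4(-9) = -61  ✔
C12: |-5 - (-12)| = 7, not 4  ✘

The assignment fails constraints 8 and 12.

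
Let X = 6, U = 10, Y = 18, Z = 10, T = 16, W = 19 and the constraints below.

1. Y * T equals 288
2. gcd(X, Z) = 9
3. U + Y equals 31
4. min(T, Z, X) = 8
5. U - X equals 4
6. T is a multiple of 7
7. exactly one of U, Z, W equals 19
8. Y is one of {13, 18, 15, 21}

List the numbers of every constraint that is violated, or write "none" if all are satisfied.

1. Y * T = 18 * 16 = 288 — holds.
2. gcd(6, 10) = 2, not 9 — fails.
3. U + Y = 10 + 18 = 28, not 31 — fails.
4. min(16, 10, 6) = 6, not 8 — fails.
5. U - X = 10 - 6 = 4 — holds.
6. 16 = 7*2 + 2, so 7 does not divide 16 — fails.
7. U=10, Z=10, W=19; 1 of them equals 19 — holds.
8. Y = 18 is in {13, 18, 15, 21} — holds.

The assignment fails constraints 2, 3, 4, 6.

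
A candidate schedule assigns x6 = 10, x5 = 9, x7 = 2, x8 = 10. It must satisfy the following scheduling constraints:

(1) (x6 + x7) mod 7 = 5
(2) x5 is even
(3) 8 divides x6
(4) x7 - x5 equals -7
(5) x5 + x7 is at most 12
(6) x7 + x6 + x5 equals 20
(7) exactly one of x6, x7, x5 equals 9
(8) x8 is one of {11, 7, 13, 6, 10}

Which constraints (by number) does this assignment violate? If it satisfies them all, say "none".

Constraints 2, 3, and 6 are violated.

(1) x6 + x7 = 12; 12 mod 7 = 5  yes
(2) x5 = 9 is odd  no
(3) 10 = 8*1 + 2, so 8 does not divide 10  no
(4) x7 - x5 = 2 - 9 = -7  yes
(5) x5 + x7 = 9 + 2 = 11; 11 ≤ 12  yes
(6) x7 + x6 + x5 = 2 + 10 + 9 = 21, not 20  no
(7) x6=10, x7=2, x5=9; 1 of them equals 9  yes
(8) x8 = 10 is in {11, 7, 13, 6, 10}  yes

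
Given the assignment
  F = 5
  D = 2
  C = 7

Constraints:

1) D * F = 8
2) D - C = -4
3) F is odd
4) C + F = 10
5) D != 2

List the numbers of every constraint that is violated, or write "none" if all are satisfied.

1) D * F = 2 * 5 = 10, not 8 — violated.
2) D - C = 2 - 7 = -5, not -4 — violated.
3) F = 5 is odd — satisfied.
4) C + F = 7 + 5 = 12, not 10 — violated.
5) D = 2, but 2 is required to differ — violated.

The assignment fails constraints 1, 2, 4, and 5.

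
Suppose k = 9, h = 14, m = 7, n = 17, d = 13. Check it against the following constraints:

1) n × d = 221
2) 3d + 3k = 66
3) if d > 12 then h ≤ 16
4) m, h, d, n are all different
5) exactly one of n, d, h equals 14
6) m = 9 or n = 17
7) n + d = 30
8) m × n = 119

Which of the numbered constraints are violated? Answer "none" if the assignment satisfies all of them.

1) n × d = 17 × 13 = 221  yes
2) 3d + 3k = 3(13) + 3(9) = 66  yes
3) d = 13 > 12, so we need h ≤ 16; h = 14 ≤ 16  yes
4) values 7, 14, 13, 17 are pairwise distinct  yes
5) n=17, d=13, h=14; 1 of them equals 14  yes
6) m = 7 ≠ 9, but n = 17 = 17 (second disjunct)  yes
7) n + d = 17 + 13 = 30  yes
8) m × n = 7 × 17 = 119  yes

All constraints are satisfied.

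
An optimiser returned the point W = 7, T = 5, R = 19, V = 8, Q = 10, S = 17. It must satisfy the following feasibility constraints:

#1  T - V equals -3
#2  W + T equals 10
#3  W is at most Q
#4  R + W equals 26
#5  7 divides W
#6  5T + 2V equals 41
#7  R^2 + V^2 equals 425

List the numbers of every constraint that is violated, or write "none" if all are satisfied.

#1 T - V = 5 - 8 = -3 — holds.
#2 W + T = 7 + 5 = 12, not 10 — does not hold.
#3 W = 7, Q = 10; 7 ≤ 10 — holds.
#4 R + W = 19 + 7 = 26 — holds.
#5 7 / 7 = 1, so 7 divides 7 — holds.
#6 5T + 2V = 5(5) + 2(8) = 41 — holds.
#7 R^2 + V^2 = 19^2 + 8^2 = 361 + 64 = 425 — holds.

The assignment fails constraint 2.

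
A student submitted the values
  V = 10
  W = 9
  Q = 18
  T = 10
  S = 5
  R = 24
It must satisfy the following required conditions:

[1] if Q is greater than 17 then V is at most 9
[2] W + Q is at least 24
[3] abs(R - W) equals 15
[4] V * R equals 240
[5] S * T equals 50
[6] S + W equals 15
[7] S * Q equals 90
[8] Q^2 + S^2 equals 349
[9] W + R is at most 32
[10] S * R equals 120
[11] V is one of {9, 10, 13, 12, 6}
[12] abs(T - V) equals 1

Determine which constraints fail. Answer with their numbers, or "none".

Violated: 1, 6, 9, and 12.

[1] Q = 18 > 17, so we need V ≤ 9; but V = 10 > 9 — violated.
[2] W + Q = 9 + 18 = 27; 27 ≥ 24 — OK.
[3] abs(24 - 9) = 15 — OK.
[4] V * R = 10 * 24 = 240 — OK.
[5] S * T = 5 * 10 = 50 — OK.
[6] S + W = 5 + 9 = 14, not 15 — violated.
[7] S * Q = 5 * 18 = 90 — OK.
[8] Q^2 + S^2 = 18^2 + 5^2 = 324 + 25 = 349 — OK.
[9] W + R = 9 + 24 = 33; 33 > 32, bound 32 not met — violated.
[10] S * R = 5 * 24 = 120 — OK.
[11] V = 10 is in {9, 10, 13, 12, 6} — OK.
[12] abs(10 - 10) = 0, not 1 — violated.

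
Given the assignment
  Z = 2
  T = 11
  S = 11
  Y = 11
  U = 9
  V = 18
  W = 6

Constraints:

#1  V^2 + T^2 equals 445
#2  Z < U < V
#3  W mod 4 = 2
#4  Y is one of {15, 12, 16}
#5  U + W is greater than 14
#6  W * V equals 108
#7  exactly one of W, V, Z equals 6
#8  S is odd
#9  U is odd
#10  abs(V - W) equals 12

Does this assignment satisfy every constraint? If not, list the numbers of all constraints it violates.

#1 V^2 + T^2 = 18^2 + 11^2 = 324 + 121 = 445 — satisfied.
#2 values 2 < 9 < 18 — satisfied.
#3 6 mod 4 = 2 — satisfied.
#4 Y = 11 is not in {15, 12, 16} — violated.
#5 U + W = 9 + 6 = 15; 15 > 14 — satisfied.
#6 W * V = 6 * 18 = 108 — satisfied.
#7 W=6, V=18, Z=2; 1 of them equals 6 — satisfied.
#8 S = 11 is odd — satisfied.
#9 U = 9 is odd — satisfied.
#10 abs(18 - 6) = 12 — satisfied.

The assignment fails constraint 4.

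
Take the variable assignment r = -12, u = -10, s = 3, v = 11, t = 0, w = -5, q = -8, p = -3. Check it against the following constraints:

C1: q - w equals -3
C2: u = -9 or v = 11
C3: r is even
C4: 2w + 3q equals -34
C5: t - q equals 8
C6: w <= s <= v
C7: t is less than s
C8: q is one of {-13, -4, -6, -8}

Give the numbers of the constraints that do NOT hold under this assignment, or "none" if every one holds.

All constraints are satisfied.

C1: q - w = -8 - (-5) = -3 — satisfied.
C2: u = -10 ≠ -9, but v = 11 = 11 (second disjunct) — satisfied.
C3: r = -12 is even — satisfied.
C4: 2w + 3q = 2(-5) + 3(-8) = -34 — satisfied.
C5: t - q = 0 - (-8) = 8 — satisfied.
C6: values -5 <= 3 <= 11 — satisfied.
C7: t = 0, s = 3; 0 < 3 — satisfied.
C8: q = -8 is in {-13, -4, -6, -8} — satisfied.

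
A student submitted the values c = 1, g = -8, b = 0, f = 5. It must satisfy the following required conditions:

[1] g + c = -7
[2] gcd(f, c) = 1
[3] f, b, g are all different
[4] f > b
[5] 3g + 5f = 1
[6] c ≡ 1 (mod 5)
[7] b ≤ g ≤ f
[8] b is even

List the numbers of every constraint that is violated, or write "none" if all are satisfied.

Constraint 7 does not hold.

[1] g + c = -8 + 1 = -7 — holds.
[2] gcd(5, 1) = 1 — holds.
[3] values 5, 0, -8 are pairwise distinct — holds.
[4] f = 5, b = 0; 5 > 0 — holds.
[5] 3g + 5f = 3(-8) + 5(5) = 1 — holds.
[6] 1 mod 5 = 1 — holds.
[7] values 0, -8, 5; b = 0 is not ≤ g = -8 — fails.
[8] b = 0 is even — holds.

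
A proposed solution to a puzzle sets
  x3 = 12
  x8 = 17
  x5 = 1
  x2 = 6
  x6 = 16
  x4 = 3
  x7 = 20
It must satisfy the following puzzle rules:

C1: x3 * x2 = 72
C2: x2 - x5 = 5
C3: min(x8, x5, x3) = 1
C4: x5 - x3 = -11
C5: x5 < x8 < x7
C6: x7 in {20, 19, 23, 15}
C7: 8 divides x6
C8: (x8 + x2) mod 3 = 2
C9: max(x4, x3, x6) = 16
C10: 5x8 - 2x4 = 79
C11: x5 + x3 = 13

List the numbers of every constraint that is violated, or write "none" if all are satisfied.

C1: x3 * x2 = 12 * 6 = 72 — OK.
C2: x2 - x5 = 6 - 1 = 5 — OK.
C3: min(17, 1, 12) = 1 — OK.
C4: x5 - x3 = 1 - 12 = -11 — OK.
C5: values 1 < 17 < 20 — OK.
C6: x7 = 20 is in {20, 19, 23, 15} — OK.
C7: 16 / 8 = 2, so 8 divides 16 — OK.
C8: x8 + x2 = 23; 23 mod 3 = 2 — OK.
C9: max(3, 12, 16) = 16 — OK.
C10: 5x8 - 2x4 = 5(17) - 2(3) = 79 — OK.
C11: x5 + x3 = 1 + 12 = 13 — OK.

None — every constraint holds.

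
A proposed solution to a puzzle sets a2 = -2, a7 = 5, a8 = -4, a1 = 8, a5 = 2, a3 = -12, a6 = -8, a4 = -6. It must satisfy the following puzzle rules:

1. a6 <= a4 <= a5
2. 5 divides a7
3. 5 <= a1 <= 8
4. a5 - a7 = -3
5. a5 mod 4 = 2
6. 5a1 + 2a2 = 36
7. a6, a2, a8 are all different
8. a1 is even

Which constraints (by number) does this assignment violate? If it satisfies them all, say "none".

None — every constraint holds.

1. values -8 <= -6 <= 2  ✔
2. 5 / 5 = 1, so 5 divides 5  ✔
3. a1 = 8 lies in [5, 8]  ✔
4. a5 - a7 = 2 - 5 = -3  ✔
5. 2 mod 4 = 2  ✔
6. 5a1 + 2a2 = 5(8) + 2(-2) = 36  ✔
7. values -8, -2, -4 are pairwise distinct  ✔
8. a1 = 8 is even  ✔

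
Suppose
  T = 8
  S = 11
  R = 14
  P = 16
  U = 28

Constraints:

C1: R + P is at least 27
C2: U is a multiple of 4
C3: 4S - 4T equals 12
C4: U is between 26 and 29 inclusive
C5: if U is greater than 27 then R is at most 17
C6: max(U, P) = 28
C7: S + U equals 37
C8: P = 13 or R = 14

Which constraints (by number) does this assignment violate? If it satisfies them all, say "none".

C1: R + P = 14 + 16 = 30; 30 ≥ 27  yes
C2: 28 / 4 = 7, so 4 divides 28  yes
C3: 4S - 4T = 4(11) - 4(8) = 12  yes
C4: U = 28 lies in [26, 29]  yes
C5: U = 28 > 27, so we need R ≤ 17; R = 14 ≤ 17  yes
C6: max(28, 16) = 28  yes
C7: S + U = 11 + 28 = 39, not 37  no
C8: P = 16 ≠ 13, but R = 14 = 14 (second disjunct)  yes

Constraint 7 is violated.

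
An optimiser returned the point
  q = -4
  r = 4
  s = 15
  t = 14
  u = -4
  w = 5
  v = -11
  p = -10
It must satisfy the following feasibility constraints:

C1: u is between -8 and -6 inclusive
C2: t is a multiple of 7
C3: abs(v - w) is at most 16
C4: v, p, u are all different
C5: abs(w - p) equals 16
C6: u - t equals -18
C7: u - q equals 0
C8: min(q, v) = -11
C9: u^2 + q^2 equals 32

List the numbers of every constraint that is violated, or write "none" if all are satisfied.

C1: u = -4 is outside [-8, -6] — violated.
C2: 14 / 7 = 2, so 7 divides 14 — OK.
C3: abs(-11 - 5) = 16; 16 ≤ 16 — OK.
C4: values -11, -10, -4 are pairwise distinct — OK.
C5: abs(5 - (-10)) = 15, not 16 — violated.
C6: u - t = -4 - 14 = -18 — OK.
C7: u - q = -4 - (-4) = 0 — OK.
C8: min(-4, -11) = -11 — OK.
C9: u^2 + q^2 = (-4)^2 + (-4)^2 = 16 + 16 = 32 — OK.

The assignment fails constraints 1 and 5.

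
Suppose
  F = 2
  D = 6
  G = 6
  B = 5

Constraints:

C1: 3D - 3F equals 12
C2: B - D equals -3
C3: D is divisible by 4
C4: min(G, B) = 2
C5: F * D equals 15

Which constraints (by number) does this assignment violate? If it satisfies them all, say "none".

C1: 3D - 3F = 3(6) - 3(2) = 12 — holds.
C2: B - D = 5 - 6 = -1, not -3 — does not hold.
C3: 6 = 4*1 + 2, so 4 does not divide 6 — does not hold.
C4: min(6, 5) = 5, not 2 — does not hold.
C5: F * D = 2 * 6 = 12, not 15 — does not hold.

Constraints 2, 3, 4, and 5 do not hold.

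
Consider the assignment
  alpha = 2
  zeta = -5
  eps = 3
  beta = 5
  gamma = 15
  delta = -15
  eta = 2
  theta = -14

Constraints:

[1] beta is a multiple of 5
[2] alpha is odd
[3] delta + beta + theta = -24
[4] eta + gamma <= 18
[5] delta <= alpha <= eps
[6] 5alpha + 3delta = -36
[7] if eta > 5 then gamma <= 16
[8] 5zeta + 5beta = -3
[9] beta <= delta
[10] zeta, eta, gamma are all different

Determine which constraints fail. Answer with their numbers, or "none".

[1] 5 / 5 = 1, so 5 divides 5 — OK.
[2] alpha = 2 is even — violated.
[3] delta + beta + theta = -15 + 5 + (-14) = -24 — OK.
[4] eta + gamma = 2 + 15 = 17; 17 ≤ 18 — OK.
[5] values -15 <= 2 <= 3 — OK.
[6] 5alpha + 3delta = 5(2) + 3(-15) = -35, not -36 — violated.
[7] eta = 2, not > 5; antecedent false, conditional vacuously true — OK.
[8] 5zeta + 5beta = 5(-5) + 5(5) = 0, not -3 — violated.
[9] beta = 5, delta = -15; 5 > -15 (want ≤) — violated.
[10] values -5, 2, 15 are pairwise distinct — OK.

No — constraints 2, 6, 8, 9 are not satisfied.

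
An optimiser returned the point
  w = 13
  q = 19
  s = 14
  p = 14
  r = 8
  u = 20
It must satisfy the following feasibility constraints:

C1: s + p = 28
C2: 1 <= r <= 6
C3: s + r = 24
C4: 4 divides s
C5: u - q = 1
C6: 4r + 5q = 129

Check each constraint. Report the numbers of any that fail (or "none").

Constraints 2, 3, 4, 6 do not hold.

C1: s + p = 14 + 14 = 28 — holds.
C2: r = 8 is outside [1, 6] — does not hold.
C3: s + r = 14 + 8 = 22, not 24 — does not hold.
C4: 14 = 4*3 + 2, so 4 does not divide 14 — does not hold.
C5: u - q = 20 - 19 = 1 — holds.
C6: 4r + 5q = 4(8) + 5(19) = 127, not 129 — does not hold.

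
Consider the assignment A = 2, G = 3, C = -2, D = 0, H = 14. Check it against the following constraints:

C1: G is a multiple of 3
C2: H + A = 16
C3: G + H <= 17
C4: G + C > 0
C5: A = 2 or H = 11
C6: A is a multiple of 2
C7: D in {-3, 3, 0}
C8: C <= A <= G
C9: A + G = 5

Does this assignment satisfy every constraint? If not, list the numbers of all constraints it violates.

The assignment satisfies every constraint.

C1: 3 / 3 = 1, so 3 divides 3  yes
C2: H + A = 14 + 2 = 16  yes
C3: G + H = 3 + 14 = 17; 17 ≤ 17  yes
C4: G + C = 3 + (-2) = 1; 1 > 0  yes
C5: A = 2 = 2 (first disjunct)  yes
C6: 2 / 2 = 1, so 2 divides 2  yes
C7: D = 0 is in {-3, 3, 0}  yes
C8: values -2 <= 2 <= 3  yes
C9: A + G = 2 + 3 = 5  yes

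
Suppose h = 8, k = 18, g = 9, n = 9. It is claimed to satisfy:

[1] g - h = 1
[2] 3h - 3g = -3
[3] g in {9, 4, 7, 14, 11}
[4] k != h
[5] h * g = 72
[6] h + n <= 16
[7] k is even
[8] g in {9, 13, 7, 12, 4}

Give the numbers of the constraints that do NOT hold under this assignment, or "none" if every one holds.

[1] g - h = 9 - 8 = 1  true
[2] 3h - 3g = 3(8) - 3(9) = -3  true
[3] g = 9 is in {9, 4, 7, 14, 11}  true
[4] k = 18, h = 8; distinct  true
[5] h * g = 8 * 9 = 72  true
[6] h + n = 8 + 9 = 17; 17 > 16, bound 16 not met  false
[7] k = 18 is even  true
[8] g = 9 is in {9, 13, 7, 12, 4}  true

Constraint 6 is violated.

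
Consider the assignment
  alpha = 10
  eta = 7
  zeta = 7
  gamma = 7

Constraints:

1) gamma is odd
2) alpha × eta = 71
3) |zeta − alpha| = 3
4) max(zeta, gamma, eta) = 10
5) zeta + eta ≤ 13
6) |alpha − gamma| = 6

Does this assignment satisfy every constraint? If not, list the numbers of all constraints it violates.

Constraints 2, 4, 5, 6 do not hold.

1) gamma = 7 is odd — holds.
2) alpha × eta = 10 × 7 = 70, not 71 — fails.
3) |7 − 10| = 3 — holds.
4) max(7, 7, 7) = 7, not 10 — fails.
5) zeta + eta = 7 + 7 = 14; 14 > 13, bound 13 not met — fails.
6) |10 − 7| = 3, not 6 — fails.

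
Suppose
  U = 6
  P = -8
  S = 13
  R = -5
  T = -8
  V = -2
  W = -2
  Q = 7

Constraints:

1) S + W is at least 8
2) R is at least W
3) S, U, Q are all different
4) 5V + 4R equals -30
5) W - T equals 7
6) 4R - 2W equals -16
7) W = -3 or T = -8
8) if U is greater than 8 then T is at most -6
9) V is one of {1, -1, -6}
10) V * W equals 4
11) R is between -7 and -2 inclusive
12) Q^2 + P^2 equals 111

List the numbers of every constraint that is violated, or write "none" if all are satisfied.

Violated: 2, 5, 9, and 12.

1) S + W = 13 + (-2) = 11; 11 ≥ 8 — OK.
2) R = -5, W = -2; -5 < -2 (want ≥) — violated.
3) values 13, 6, 7 are pairwise distinct — OK.
4) 5V + 4R = 5(-2) + 4(-5) = -30 — OK.
5) W - T = -2 - (-8) = 6, not 7 — violated.
6) 4R - 2W = 4(-5) - 2(-2) = -16 — OK.
7) W = -2 ≠ -3, but T = -8 = -8 (second disjunct) — OK.
8) U = 6, not > 8; antecedent false, conditional vacuously true — OK.
9) V = -2 is not in {1, -1, -6} — violated.
10) V * W = -2 * (-2) = 4 — OK.
11) R = -5 lies in [-7, -2] — OK.
12) Q^2 + P^2 = 7^2 + (-8)^2 = 49 + 64 = 113, not 111 — violated.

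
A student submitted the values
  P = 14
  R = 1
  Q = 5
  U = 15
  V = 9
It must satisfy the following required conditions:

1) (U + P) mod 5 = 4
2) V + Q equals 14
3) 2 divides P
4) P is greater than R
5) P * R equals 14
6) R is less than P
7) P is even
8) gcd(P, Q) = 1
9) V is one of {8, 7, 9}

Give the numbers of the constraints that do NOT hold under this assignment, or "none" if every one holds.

The assignment satisfies every constraint.

1) U + P = 29; 29 mod 5 = 4  holds
2) V + Q = 9 + 5 = 14  holds
3) 14 / 2 = 7, so 2 divides 14  holds
4) P = 14, R = 1; 14 > 1  holds
5) P * R = 14 * 1 = 14  holds
6) R = 1, P = 14; 1 < 14  holds
7) P = 14 is even  holds
8) gcd(14, 5) = 1  holds
9) V = 9 is in {8, 7, 9}  holds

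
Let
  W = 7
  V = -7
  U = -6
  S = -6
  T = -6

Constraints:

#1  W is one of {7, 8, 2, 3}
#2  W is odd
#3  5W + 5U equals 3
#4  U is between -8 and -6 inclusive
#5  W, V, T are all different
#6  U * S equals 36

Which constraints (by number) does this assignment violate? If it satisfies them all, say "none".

#1 W = 7 is in {7, 8, 2, 3} — satisfied.
#2 W = 7 is odd — satisfied.
#3 5W + 5U = 5(7) + 5(-6) = 5, not 3 — violated.
#4 U = -6 lies in [-8, -6] — satisfied.
#5 values 7, -7, -6 are pairwise distinct — satisfied.
#6 U * S = -6 * (-6) = 36 — satisfied.

Violated: 3.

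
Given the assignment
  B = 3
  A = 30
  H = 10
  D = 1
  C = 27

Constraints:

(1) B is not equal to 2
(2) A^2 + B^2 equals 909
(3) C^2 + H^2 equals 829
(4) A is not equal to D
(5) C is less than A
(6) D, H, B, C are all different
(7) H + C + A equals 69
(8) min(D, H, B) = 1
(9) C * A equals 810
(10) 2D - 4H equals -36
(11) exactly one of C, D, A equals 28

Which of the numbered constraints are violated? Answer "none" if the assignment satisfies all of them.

No — constraints 7, 10, and 11 are not satisfied.

(1) B = 3, and 3 ≠ 2 — holds.
(2) A^2 + B^2 = 30^2 + 3^2 = 900 + 9 = 909 — holds.
(3) C^2 + H^2 = 27^2 + 10^2 = 729 + 100 = 829 — holds.
(4) A = 30, D = 1; distinct — holds.
(5) C = 27, A = 30; 27 < 30 — holds.
(6) values 1, 10, 3, 27 are pairwise distinct — holds.
(7) H + C + A = 10 + 27 + 30 = 67, not 69 — does not hold.
(8) min(1, 10, 3) = 1 — holds.
(9) C * A = 27 * 30 = 810 — holds.
(10) 2D - 4H = 2(1) - 4(10) = -38, not -36 — does not hold.
(11) C=27, D=1, A=30; 0 of them equal 28, not exactly one — does not hold.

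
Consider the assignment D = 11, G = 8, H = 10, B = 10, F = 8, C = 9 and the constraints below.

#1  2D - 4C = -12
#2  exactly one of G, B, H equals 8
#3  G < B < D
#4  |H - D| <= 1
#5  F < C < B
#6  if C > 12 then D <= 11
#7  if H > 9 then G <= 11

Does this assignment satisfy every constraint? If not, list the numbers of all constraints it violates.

No — constraint 1 is not satisfied.

#1 2D - 4C = 2(11) - 4(9) = -14, not -12  no
#2 G=8, B=10, H=10; 1 of them equals 8  yes
#3 values 8 < 10 < 11  yes
#4 |10 - 11| = 1; 1 ≤ 1  yes
#5 values 8 < 9 < 10  yes
#6 C = 9, not > 12; antecedent false, conditional vacuously true  yes
#7 H = 10 > 9, so we need G ≤ 11; G = 8 ≤ 11  yes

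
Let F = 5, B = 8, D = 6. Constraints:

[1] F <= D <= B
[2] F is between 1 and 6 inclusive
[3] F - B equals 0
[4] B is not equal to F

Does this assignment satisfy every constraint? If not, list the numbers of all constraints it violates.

[1] values 5 <= 6 <= 8  OK
[2] F = 5 lies in [1, 6]  OK
[3] F - B = 5 - 8 = -3, not 0  FAIL
[4] B = 8, F = 5; distinct  OK

The assignment fails constraint 3.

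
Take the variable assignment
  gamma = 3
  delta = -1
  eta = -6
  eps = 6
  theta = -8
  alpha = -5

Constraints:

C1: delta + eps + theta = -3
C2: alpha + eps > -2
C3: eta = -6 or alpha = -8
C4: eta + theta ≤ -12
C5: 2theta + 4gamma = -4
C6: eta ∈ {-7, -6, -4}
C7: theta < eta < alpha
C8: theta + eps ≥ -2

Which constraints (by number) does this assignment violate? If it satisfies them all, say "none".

Yes — all constraints hold.

C1: delta + eps + theta = -1 + 6 + (-8) = -3 — OK.
C2: alpha + eps = -5 + 6 = 1; 1 > -2 — OK.
C3: eta = -6 = -6 (first disjunct) — OK.
C4: eta + theta = -6 + (-8) = -14; -14 ≤ -12 — OK.
C5: 2theta + 4gamma = 2(-8) + 4(3) = -4 — OK.
C6: eta = -6 is in {-7, -6, -4} — OK.
C7: values -8 < -6 < -5 — OK.
C8: theta + eps = -8 + 6 = -2; -2 ≥ -2 — OK.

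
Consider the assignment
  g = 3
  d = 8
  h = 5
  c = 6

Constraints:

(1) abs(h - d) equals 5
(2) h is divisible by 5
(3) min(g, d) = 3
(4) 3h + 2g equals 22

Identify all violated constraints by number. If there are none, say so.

The assignment fails constraints 1, 4.

(1) abs(5 - 8) = 3, not 5 — violated.
(2) 5 / 5 = 1, so 5 divides 5 — satisfied.
(3) min(3, 8) = 3 — satisfied.
(4) 3h + 2g = 3(5) + 2(3) = 21, not 22 — violated.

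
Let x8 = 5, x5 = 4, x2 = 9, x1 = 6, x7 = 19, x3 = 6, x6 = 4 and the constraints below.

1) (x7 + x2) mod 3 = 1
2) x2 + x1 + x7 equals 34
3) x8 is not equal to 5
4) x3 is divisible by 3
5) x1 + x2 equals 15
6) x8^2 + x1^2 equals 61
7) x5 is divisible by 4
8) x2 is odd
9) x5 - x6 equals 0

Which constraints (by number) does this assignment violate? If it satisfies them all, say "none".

Violated: 3.

1) x7 + x2 = 28; 28 mod 3 = 1  OK
2) x2 + x1 + x7 = 9 + 6 + 19 = 34  OK
3) x8 = 5, but 5 is required to differ  FAIL
4) 6 / 3 = 2, so 3 divides 6  OK
5) x1 + x2 = 6 + 9 = 15  OK
6) x8^2 + x1^2 = 5^2 + 6^2 = 25 + 36 = 61  OK
7) 4 / 4 = 1, so 4 divides 4  OK
8) x2 = 9 is odd  OK
9) x5 - x6 = 4 - 4 = 0  OK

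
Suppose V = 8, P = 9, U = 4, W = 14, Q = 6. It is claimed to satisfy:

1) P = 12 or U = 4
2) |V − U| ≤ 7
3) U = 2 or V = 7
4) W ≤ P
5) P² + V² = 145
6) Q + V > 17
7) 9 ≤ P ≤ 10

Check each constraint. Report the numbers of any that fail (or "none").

1) P = 9 ≠ 12, but U = 4 = 4 (second disjunct) — satisfied.
2) |8 − 4| = 4; 4 ≤ 7 — satisfied.
3) U = 4 ≠ 2 and V = 8 ≠ 7; both disjuncts false — violated.
4) W = 14, P = 9; 14 > 9 (want ≤) — violated.
5) P² + V² = 9² + 8² = 81 + 64 = 145 — satisfied.
6) Q + V = 6 + 8 = 14; 14 ≤ 17, bound 17 not met — violated.
7) P = 9 lies in [9, 10] — satisfied.

No — constraints 3, 4, and 6 are not satisfied.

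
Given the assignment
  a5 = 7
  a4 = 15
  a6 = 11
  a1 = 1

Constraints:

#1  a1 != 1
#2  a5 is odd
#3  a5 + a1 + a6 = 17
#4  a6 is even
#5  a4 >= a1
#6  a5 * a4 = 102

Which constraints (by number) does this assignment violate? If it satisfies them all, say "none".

#1 a1 = 1, but 1 is required to differ — does not hold.
#2 a5 = 7 is odd — holds.
#3 a5 + a1 + a6 = 7 + 1 + 11 = 19, not 17 — does not hold.
#4 a6 = 11 is odd — does not hold.
#5 a4 = 15, a1 = 1; 15 ≥ 1 — holds.
#6 a5 * a4 = 7 * 15 = 105, not 102 — does not hold.

No — constraints 1, 3, 4, and 6 are not satisfied.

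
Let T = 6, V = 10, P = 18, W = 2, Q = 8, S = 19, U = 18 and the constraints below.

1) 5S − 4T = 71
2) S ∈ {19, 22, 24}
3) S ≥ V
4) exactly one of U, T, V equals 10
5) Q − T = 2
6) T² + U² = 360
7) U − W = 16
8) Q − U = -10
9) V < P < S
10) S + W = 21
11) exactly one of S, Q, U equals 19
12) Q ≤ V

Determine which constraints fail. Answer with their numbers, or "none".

Yes — all constraints hold.

1) 5S − 4T = 5(19) − 4(6) = 71  ✔
2) S = 19 is in {19, 22, 24}  ✔
3) S = 19, V = 10; 19 ≥ 10  ✔
4) U=18, T=6, V=10; 1 of them equals 10  ✔
5) Q − T = 8 − 6 = 2  ✔
6) T² + U² = 6² + 18² = 36 + 324 = 360  ✔
7) U − W = 18 − 2 = 16  ✔
8) Q − U = 8 − 18 = -10  ✔
9) values 10 < 18 < 19  ✔
10) S + W = 19 + 2 = 21  ✔
11) S=19, Q=8, U=18; 1 of them equals 19  ✔
12) Q = 8, V = 10; 8 ≤ 10  ✔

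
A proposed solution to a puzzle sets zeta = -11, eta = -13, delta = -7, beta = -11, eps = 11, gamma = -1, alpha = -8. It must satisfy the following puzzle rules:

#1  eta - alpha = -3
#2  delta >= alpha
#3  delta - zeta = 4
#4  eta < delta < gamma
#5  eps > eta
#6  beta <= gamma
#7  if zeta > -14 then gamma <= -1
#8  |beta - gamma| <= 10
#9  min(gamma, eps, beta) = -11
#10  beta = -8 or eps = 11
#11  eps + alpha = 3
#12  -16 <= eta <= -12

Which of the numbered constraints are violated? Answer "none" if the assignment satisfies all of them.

Constraint 1 does not hold.

#1 eta - alpha = -13 - (-8) = -5, not -3 — does not hold.
#2 delta = -7, alpha = -8; -7 ≥ -8 — holds.
#3 delta - zeta = -7 - (-11) = 4 — holds.
#4 values -13 < -7 < -1 — holds.
#5 eps = 11, eta = -13; 11 > -13 — holds.
#6 beta = -11, gamma = -1; -11 ≤ -1 — holds.
#7 zeta = -11 > -14, so we need gamma ≤ -1; gamma = -1 ≤ -1 — holds.
#8 |-11 - (-1)| = 10; 10 ≤ 10 — holds.
#9 min(-1, 11, -11) = -11 — holds.
#10 beta = -11 ≠ -8, but eps = 11 = 11 (second disjunct) — holds.
#11 eps + alpha = 11 + (-8) = 3 — holds.
#12 eta = -13 lies in [-16, -12] — holds.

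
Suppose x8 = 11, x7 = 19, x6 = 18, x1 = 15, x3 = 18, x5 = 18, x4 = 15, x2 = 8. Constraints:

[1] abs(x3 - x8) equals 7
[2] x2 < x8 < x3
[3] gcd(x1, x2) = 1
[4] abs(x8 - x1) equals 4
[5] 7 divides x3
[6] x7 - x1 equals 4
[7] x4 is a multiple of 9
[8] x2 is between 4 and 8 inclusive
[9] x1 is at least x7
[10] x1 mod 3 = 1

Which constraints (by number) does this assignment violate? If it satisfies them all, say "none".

No — constraints 5, 7, 9, 10 are not satisfied.

[1] abs(18 - 11) = 7 — holds.
[2] values 8 < 11 < 18 — holds.
[3] gcd(15, 8) = 1 — holds.
[4] abs(11 - 15) = 4 — holds.
[5] 18 = 7*2 + 4, so 7 does not divide 18 — does not hold.
[6] x7 - x1 = 19 - 15 = 4 — holds.
[7] 15 = 9*1 + 6, so 9 does not divide 15 — does not hold.
[8] x2 = 8 lies in [4, 8] — holds.
[9] x1 = 15, x7 = 19; 15 < 19 (want ≥) — does not hold.
[10] 15 mod 3 = 0, not 1 — does not hold.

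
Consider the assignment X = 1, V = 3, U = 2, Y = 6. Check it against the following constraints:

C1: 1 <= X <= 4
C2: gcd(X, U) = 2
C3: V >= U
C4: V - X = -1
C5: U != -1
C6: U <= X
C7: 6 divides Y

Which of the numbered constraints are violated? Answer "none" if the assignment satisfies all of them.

C1: X = 1 lies in [1, 4] — holds.
C2: gcd(1, 2) = 1, not 2 — does not hold.
C3: V = 3, U = 2; 3 ≥ 2 — holds.
C4: V - X = 3 - 1 = 2, not -1 — does not hold.
C5: U = 2, and 2 ≠ -1 — holds.
C6: U = 2, X = 1; 2 > 1 (want ≤) — does not hold.
C7: 6 / 6 = 1, so 6 divides 6 — holds.

Violated: 2, 4, and 6.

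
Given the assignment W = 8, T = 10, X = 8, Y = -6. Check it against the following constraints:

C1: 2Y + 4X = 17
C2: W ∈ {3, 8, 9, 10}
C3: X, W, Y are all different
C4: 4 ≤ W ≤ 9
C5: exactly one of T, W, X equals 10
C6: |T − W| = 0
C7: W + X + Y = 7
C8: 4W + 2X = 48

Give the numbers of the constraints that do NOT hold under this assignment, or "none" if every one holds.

C1: 2Y + 4X = 2(-6) + 4(8) = 20, not 17  no
C2: W = 8 is in {3, 8, 9, 10}  yes
C3: X = W = 8, not all different  no
C4: W = 8 lies in [4, 9]  yes
C5: T=10, W=8, X=8; 1 of them equals 10  yes
C6: |10 − 8| = 2, not 0  no
C7: W + X + Y = 8 + 8 + (-6) = 10, not 7  no
C8: 4W + 2X = 4(8) + 2(8) = 48  yes

Constraints 1, 3, 6, and 7 do not hold.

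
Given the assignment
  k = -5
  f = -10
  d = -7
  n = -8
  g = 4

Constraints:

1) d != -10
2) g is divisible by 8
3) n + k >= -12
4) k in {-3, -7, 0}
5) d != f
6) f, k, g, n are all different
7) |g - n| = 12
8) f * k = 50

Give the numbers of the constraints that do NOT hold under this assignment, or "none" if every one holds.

Constraints 2, 3, and 4 do not hold.

1) d = -7, and -7 ≠ -10  ✓
2) 4 = 8*0 + 4, so 8 does not divide 4  ✗
3) n + k = -8 + (-5) = -13; -13 < -12, bound -12 not met  ✗
4) k = -5 is not in {-3, -7, 0}  ✗
5) d = -7, f = -10; distinct  ✓
6) values -10, -5, 4, -8 are pairwise distinct  ✓
7) |4 - (-8)| = 12  ✓
8) f * k = -10 * (-5) = 50  ✓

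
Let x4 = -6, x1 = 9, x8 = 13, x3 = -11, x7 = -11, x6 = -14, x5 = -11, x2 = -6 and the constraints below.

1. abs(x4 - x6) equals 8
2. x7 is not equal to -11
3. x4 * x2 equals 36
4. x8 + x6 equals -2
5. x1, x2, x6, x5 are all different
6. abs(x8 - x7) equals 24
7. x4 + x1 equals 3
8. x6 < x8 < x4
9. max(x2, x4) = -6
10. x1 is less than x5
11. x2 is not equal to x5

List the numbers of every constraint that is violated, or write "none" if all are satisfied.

1. abs(-6 - (-14)) = 8  OK
2. x7 = -11, but -11 is required to differ  FAIL
3. x4 * x2 = -6 * (-6) = 36  OK
4. x8 + x6 = 13 + (-14) = -1, not -2  FAIL
5. values 9, -6, -14, -11 are pairwise distinct  OK
6. abs(13 - (-11)) = 24  OK
7. x4 + x1 = -6 + 9 = 3  OK
8. values -14, 13, -6; x8 = 13 is not < x4 = -6  FAIL
9. max(-6, -6) = -6  OK
10. x1 = 9, x5 = -11; 9 ≥ -11 (want <)  FAIL
11. x2 = -6, x5 = -11; distinct  OK

No — constraints 2, 4, 8, 10 are not satisfied.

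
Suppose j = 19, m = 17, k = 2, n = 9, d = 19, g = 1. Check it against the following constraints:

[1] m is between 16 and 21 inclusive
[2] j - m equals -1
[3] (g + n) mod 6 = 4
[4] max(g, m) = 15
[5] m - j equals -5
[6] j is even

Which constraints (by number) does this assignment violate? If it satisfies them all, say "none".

Constraints 2, 4, 5, and 6 are violated.

[1] m = 17 lies in [16, 21] — holds.
[2] j - m = 19 - 17 = 2, not -1 — does not hold.
[3] g + n = 10; 10 mod 6 = 4 — holds.
[4] max(1, 17) = 17, not 15 — does not hold.
[5] m - j = 17 - 19 = -2, not -5 — does not hold.
[6] j = 19 is odd — does not hold.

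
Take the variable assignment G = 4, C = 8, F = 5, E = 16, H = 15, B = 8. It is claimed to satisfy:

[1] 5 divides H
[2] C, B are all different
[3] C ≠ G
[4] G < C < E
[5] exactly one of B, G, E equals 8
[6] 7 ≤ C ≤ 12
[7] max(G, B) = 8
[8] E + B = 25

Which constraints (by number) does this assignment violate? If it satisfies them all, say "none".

[1] 15 / 5 = 3, so 5 divides 15 — satisfied.
[2] C = B = 8, not all different — violated.
[3] C = 8, G = 4; distinct — satisfied.
[4] values 4 < 8 < 16 — satisfied.
[5] B=8, G=4, E=16; 1 of them equals 8 — satisfied.
[6] C = 8 lies in [7, 12] — satisfied.
[7] max(4, 8) = 8 — satisfied.
[8] E + B = 16 + 8 = 24, not 25 — violated.

The assignment fails constraints 2 and 8.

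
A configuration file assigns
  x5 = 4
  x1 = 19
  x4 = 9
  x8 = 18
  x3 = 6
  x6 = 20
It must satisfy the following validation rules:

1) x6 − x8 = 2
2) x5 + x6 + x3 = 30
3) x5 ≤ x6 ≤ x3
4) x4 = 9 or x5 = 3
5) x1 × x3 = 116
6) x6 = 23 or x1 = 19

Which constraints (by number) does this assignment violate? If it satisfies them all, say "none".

Constraints 3 and 5 are violated.

1) x6 − x8 = 20 − 18 = 2  yes
2) x5 + x6 + x3 = 4 + 20 + 6 = 30  yes
3) values 4, 20, 6; x6 = 20 is not ≤ x3 = 6  no
4) x4 = 9 = 9 (first disjunct)  yes
5) x1 × x3 = 19 × 6 = 114, not 116  no
6) x6 = 20 ≠ 23, but x1 = 19 = 19 (second disjunct)  yes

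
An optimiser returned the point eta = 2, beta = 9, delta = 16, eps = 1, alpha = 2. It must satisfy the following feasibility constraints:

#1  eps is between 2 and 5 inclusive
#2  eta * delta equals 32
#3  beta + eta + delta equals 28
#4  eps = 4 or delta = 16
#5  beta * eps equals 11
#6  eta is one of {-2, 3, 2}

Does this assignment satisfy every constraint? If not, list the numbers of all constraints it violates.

No — constraints 1, 3, and 5 are not satisfied.

#1 eps = 1 is outside [2, 5]  ✗
#2 eta * delta = 2 * 16 = 32  ✓
#3 beta + eta + delta = 9 + 2 + 16 = 27, not 28  ✗
#4 eps = 1 ≠ 4, but delta = 16 = 16 (second disjunct)  ✓
#5 beta * eps = 9 * 1 = 9, not 11  ✗
#6 eta = 2 is in {-2, 3, 2}  ✓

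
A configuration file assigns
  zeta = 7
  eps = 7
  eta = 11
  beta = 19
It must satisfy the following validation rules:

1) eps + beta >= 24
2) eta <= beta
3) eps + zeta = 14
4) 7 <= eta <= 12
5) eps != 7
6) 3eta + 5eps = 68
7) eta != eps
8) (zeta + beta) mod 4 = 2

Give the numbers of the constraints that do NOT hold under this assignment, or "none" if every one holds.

1) eps + beta = 7 + 19 = 26; 26 ≥ 24  ✔
2) eta = 11, beta = 19; 11 ≤ 19  ✔
3) eps + zeta = 7 + 7 = 14  ✔
4) eta = 11 lies in [7, 12]  ✔
5) eps = 7, but 7 is required to differ  ✘
6) 3eta + 5eps = 3(11) + 5(7) = 68  ✔
7) eta = 11, eps = 7; distinct  ✔
8) zeta + beta = 26; 26 mod 4 = 2  ✔

No — constraint 5 is not satisfied.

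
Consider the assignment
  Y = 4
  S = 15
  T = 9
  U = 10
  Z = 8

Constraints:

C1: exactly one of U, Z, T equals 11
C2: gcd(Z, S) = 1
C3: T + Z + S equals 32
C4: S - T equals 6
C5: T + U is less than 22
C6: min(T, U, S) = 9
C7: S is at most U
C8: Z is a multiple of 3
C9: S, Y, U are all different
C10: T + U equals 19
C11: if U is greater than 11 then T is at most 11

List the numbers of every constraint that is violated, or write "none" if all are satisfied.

C1: U=10, Z=8, T=9; 0 of them equal 11, not exactly one  FAIL
C2: gcd(8, 15) = 1  OK
C3: T + Z + S = 9 + 8 + 15 = 32  OK
C4: S - T = 15 - 9 = 6  OK
C5: T + U = 9 + 10 = 19; 19 < 22  OK
C6: min(9, 10, 15) = 9  OK
C7: S = 15, U = 10; 15 > 10 (want ≤)  FAIL
C8: 8 = 3*2 + 2, so 3 does not divide 8  FAIL
C9: values 15, 4, 10 are pairwise distinct  OK
C10: T + U = 9 + 10 = 19  OK
C11: U = 10, not > 11; antecedent false, conditional vacuously true  OK

Violated: 1, 7, 8.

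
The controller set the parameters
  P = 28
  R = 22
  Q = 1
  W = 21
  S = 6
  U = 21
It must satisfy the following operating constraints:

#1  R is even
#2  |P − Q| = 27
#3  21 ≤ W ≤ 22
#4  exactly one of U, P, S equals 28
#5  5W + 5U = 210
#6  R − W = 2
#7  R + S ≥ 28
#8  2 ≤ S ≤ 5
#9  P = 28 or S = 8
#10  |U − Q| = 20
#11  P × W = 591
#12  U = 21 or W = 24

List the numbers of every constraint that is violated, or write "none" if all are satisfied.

#1 R = 22 is even  yes
#2 |28 − 1| = 27  yes
#3 W = 21 lies in [21, 22]  yes
#4 U=21, P=28, S=6; 1 of them equals 28  yes
#5 5W + 5U = 5(21) + 5(21) = 210  yes
#6 R − W = 22 − 21 = 1, not 2  no
#7 R + S = 22 + 6 = 28; 28 ≥ 28  yes
#8 S = 6 is outside [2, 5]  no
#9 P = 28 = 28 (first disjunct)  yes
#10 |21 − 1| = 20  yes
#11 P × W = 28 × 21 = 588, not 591  no
#12 U = 21 = 21 (first disjunct)  yes

The assignment fails constraints 6, 8, 11.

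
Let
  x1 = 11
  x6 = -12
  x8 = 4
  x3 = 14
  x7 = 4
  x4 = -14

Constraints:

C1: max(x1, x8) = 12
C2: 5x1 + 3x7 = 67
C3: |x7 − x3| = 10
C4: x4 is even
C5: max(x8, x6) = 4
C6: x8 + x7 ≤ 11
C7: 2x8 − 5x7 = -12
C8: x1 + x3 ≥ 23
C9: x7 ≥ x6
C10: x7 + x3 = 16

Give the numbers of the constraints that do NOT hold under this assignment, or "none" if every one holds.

C1: max(11, 4) = 11, not 12 — fails.
C2: 5x1 + 3x7 = 5(11) + 3(4) = 67 — holds.
C3: |4 − 14| = 10 — holds.
C4: x4 = -14 is even — holds.
C5: max(4, -12) = 4 — holds.
C6: x8 + x7 = 4 + 4 = 8; 8 ≤ 11 — holds.
C7: 2x8 − 5x7 = 2(4) − 5(4) = -12 — holds.
C8: x1 + x3 = 11 + 14 = 25; 25 ≥ 23 — holds.
C9: x7 = 4, x6 = -12; 4 ≥ -12 — holds.
C10: x7 + x3 = 4 + 14 = 18, not 16 — fails.

No — constraints 1, 10 are not satisfied.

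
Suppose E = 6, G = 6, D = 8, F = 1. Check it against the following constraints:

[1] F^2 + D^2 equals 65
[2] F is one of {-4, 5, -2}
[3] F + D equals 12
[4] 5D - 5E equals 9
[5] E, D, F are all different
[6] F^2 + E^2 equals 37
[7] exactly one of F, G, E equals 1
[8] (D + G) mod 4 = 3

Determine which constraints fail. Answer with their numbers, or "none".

[1] F^2 + D^2 = 1^2 + 8^2 = 1 + 64 = 65  yes
[2] F = 1 is not in {-4, 5, -2}  no
[3] F + D = 1 + 8 = 9, not 12  no
[4] 5D - 5E = 5(8) - 5(6) = 10, not 9  no
[5] values 6, 8, 1 are pairwise distinct  yes
[6] F^2 + E^2 = 1^2 + 6^2 = 1 + 36 = 37  yes
[7] F=1, G=6, E=6; 1 of them equals 1  yes
[8] D + G = 14; 14 mod 4 = 2, not 3  no

Constraints 2, 3, 4, and 8 are violated.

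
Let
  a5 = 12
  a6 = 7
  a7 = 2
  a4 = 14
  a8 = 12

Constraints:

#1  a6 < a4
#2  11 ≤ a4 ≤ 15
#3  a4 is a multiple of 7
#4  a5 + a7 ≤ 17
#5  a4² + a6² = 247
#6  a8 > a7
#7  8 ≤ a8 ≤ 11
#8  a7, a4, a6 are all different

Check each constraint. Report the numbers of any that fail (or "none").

#1 a6 = 7, a4 = 14; 7 < 14 — satisfied.
#2 a4 = 14 lies in [11, 15] — satisfied.
#3 14 / 7 = 2, so 7 divides 14 — satisfied.
#4 a5 + a7 = 12 + 2 = 14; 14 ≤ 17 — satisfied.
#5 a4² + a6² = 14² + 7² = 196 + 49 = 245, not 247 — violated.
#6 a8 = 12, a7 = 2; 12 > 2 — satisfied.
#7 a8 = 12 is outside [8, 11] — violated.
#8 values 2, 14, 7 are pairwise distinct — satisfied.

Constraints 5 and 7 are violated.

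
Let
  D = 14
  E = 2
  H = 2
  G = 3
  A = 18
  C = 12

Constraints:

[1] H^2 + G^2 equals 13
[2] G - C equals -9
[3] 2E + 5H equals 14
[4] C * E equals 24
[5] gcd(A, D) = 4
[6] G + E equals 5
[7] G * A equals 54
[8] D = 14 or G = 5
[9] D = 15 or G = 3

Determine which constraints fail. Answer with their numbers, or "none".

Constraint 5 does not hold.

[1] H^2 + G^2 = 2^2 + 3^2 = 4 + 9 = 13  ✔
[2] G - C = 3 - 12 = -9  ✔
[3] 2E + 5H = 2(2) + 5(2) = 14  ✔
[4] C * E = 12 * 2 = 24  ✔
[5] gcd(18, 14) = 2, not 4  ✘
[6] G + E = 3 + 2 = 5  ✔
[7] G * A = 3 * 18 = 54  ✔
[8] D = 14 = 14 (first disjunct)  ✔
[9] D = 14 ≠ 15, but G = 3 = 3 (second disjunct)  ✔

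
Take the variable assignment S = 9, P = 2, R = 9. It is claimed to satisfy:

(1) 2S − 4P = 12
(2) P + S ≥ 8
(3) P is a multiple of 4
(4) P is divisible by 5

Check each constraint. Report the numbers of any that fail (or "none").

(1) 2S − 4P = 2(9) − 4(2) = 10, not 12 — violated.
(2) P + S = 2 + 9 = 11; 11 ≥ 8 — satisfied.
(3) 2 = 4×0 + 2, so 4 does not divide 2 — violated.
(4) 2 = 5×0 + 2, so 5 does not divide 2 — violated.

Constraints 1, 3, and 4 are violated.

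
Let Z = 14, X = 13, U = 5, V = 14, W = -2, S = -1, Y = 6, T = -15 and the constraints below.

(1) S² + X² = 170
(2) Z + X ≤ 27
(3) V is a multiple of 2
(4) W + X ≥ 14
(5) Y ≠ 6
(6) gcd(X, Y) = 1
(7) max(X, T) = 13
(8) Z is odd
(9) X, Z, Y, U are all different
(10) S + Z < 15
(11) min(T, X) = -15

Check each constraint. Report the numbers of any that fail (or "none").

(1) S² + X² = (-1)² + 13² = 1 + 169 = 170 — OK.
(2) Z + X = 14 + 13 = 27; 27 ≤ 27 — OK.
(3) 14 / 2 = 7, so 2 divides 14 — OK.
(4) W + X = -2 + 13 = 11; 11 < 14, bound 14 not met — violated.
(5) Y = 6, but 6 is required to differ — violated.
(6) gcd(13, 6) = 1 — OK.
(7) max(13, -15) = 13 — OK.
(8) Z = 14 is even — violated.
(9) values 13, 14, 6, 5 are pairwise distinct — OK.
(10) S + Z = -1 + 14 = 13; 13 < 15 — OK.
(11) min(-15, 13) = -15 — OK.

The assignment fails constraints 4, 5, and 8.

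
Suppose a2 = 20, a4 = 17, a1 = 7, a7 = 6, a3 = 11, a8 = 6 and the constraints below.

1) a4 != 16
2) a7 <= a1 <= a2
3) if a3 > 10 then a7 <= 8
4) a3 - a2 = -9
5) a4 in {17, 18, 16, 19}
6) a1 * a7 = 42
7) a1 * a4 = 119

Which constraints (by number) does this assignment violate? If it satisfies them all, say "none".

1) a4 = 17, and 17 ≠ 16  true
2) values 6 <= 7 <= 20  true
3) a3 = 11 > 10, so we need a7 ≤ 8; a7 = 6 ≤ 8  true
4) a3 - a2 = 11 - 20 = -9  true
5) a4 = 17 is in {17, 18, 16, 19}  true
6) a1 * a7 = 7 * 6 = 42  true
7) a1 * a4 = 7 * 17 = 119  true

None — every constraint holds.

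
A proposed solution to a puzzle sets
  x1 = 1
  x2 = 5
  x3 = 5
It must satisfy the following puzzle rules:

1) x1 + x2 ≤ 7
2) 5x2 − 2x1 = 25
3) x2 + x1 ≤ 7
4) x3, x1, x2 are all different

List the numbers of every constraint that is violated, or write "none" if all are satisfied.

1) x1 + x2 = 1 + 5 = 6; 6 ≤ 7 — holds.
2) 5x2 − 2x1 = 5(5) − 2(1) = 23, not 25 — does not hold.
3) x2 + x1 = 5 + 1 = 6; 6 ≤ 7 — holds.
4) x3 = x2 = 5, not all different — does not hold.

The assignment fails constraints 2 and 4.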